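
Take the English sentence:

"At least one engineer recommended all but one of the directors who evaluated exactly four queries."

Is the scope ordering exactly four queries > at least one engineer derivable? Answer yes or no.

No

Structurally, *exactly four queries* is inside the relative clause *who evaluated exactly four queries* modifying *all but one of the directors*.
Quantifiers inside a relative clause are trapped there; the RC boundary blocks QR.
So the wide-scope reading for *exactly four queries* is blocked.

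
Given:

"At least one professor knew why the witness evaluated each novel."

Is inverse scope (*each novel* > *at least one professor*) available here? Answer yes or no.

*each novel* occurs within the embedded question *why the witness evaluated each novel*.
QR across an interrogative CP boundary is ruled out as a wh-island violation.
So *each novel* cannot raise to a position above *at least one professor*.

No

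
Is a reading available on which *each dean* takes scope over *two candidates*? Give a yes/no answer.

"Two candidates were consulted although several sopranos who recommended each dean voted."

No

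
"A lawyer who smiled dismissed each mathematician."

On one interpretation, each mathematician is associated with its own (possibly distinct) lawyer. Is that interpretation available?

Yes

The described interpretation is the *each mathematician* > *a lawyer* scoping.
*each mathematician* sits in the matrix clause, not in the relative clause on *a lawyer*.
Clause-internal QR can adjoin the lower DP above the subject, yielding the inverse reading.
The sentence is scopally ambiguous between *a lawyer* > *each mathematician* and *each mathematician* > *a lawyer*.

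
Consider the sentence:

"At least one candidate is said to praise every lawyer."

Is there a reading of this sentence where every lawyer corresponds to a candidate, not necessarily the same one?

Yes

That reading corresponds to *every lawyer* > *at least one candidate*.
Raising constructions are monoclausal for scope purposes; *every lawyer* is not separated from *at least one candidate* by any island.
Ordinary QR to a clause-peripheral position gives the wide-scope LF for the lower DP.
Both orderings are possible: *at least one candidate* > *every lawyer* and *every lawyer* > *at least one candidate*.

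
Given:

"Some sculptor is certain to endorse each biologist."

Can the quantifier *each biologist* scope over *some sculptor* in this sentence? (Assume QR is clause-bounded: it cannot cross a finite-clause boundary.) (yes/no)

The matrix predicate is a raising verb, whose infinitival complement is not a scope island — *each biologist* can QR into the matrix clause.
Nothing blocks QR of the lower DP to a position above the higher one, so inverse scope is available.
The sentence is scopally ambiguous between *some sculptor* > *each biologist* and *each biologist* > *some sculptor*.

Yes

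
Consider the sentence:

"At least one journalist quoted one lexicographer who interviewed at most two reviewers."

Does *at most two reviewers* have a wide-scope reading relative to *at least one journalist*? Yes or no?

No

*at most two reviewers* is embedded in the relative clause *who interviewed at most two reviewers* modifying *one lexicographer*.
Relative clauses block scope extraction: QR cannot target a position outside the modified NP.
Hence only narrow scope for *at most two reviewers* (under *at least one journalist*) survives.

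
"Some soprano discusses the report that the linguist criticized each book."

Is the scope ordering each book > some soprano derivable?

No

*each book* occurs within the complex NP *the report that the linguist criticized each book*.
The Complex NP Constraint bars QR out of the complement clause of a noun.
Hence only narrow scope for *each book* (under *some soprano*) survives.
(Only the surface reading survives: one fixed soprano with respect to all the relevant books.)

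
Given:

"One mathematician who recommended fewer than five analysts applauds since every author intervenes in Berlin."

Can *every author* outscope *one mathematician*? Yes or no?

No

*every author* occurs within the adjunct clause *since every author intervenes in Berlin*.
Adjunct clauses are scope islands: a quantifier inside an adjunct cannot raise into the matrix clause.
There is no licit LF on which *every author* c-commands *one mathematician*.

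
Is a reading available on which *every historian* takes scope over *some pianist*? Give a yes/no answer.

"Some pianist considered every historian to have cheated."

*every historian* is an ECM subject; ECM complements are not islands, and the embedded quantifier may take matrix scope.
With no island boundary between them, the object can take inverse scope over the subject via ordinary QR within the clause.
So *every historian* > *some pianist* is among the available readings.

Yes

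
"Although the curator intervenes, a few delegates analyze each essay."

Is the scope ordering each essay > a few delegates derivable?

*each essay* is a matrix argument; the adjunct is an island but the target quantifier is outside it.
Since no island is crossed, the inverse ordering is licensed alongside surface scope.

Yes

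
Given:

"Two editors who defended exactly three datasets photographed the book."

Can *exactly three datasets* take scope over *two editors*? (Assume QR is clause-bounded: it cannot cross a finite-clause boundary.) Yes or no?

No

The target quantifier *exactly three datasets* is part of the relative clause *who defended exactly three datasets*.
QR out of a relative clause is ruled out by the relative-clause island constraint.
So *exactly three datasets* cannot raise high enough to outscope *two editors*; only the surface ordering *two editors* > *exactly three datasets* is available.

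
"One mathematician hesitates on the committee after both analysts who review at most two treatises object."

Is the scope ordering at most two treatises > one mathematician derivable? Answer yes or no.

Structurally, *at most two treatises* is inside the relative clause *who review at most two treatises*, which is itself inside the adjunct *after both analysts who review at most two treatises object*.
Two island boundaries intervene — the relative clause and the adjunct. Either alone would block QR.
Hence only narrow scope for *at most two treatises* (under *one mathematician*) survives.

No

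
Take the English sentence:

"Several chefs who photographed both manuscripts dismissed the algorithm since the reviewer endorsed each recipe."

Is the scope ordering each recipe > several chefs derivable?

No

Structurally, *each recipe* is inside the adjunct clause *since the reviewer endorsed each recipe*.
Adjunct clauses are scope islands: a quantifier inside an adjunct cannot raise into the matrix clause.
So the wide-scope reading for *each recipe* is blocked.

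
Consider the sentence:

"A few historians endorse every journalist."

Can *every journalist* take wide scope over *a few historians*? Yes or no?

Yes

*a few historians* and *every journalist* are co-arguments of the matrix verb, with nothing but a clause-internal boundary between them.
QR within a single clause is free, so the lower quantifier may take scope over the higher one.
The sentence is scopally ambiguous between *a few historians* > *every journalist* and *every journalist* > *a few historians*.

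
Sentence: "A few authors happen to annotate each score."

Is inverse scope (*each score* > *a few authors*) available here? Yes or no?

Yes

Infinitival complements of raising predicates do not block QR; *each score* and *a few authors* are effectively clausemates.
Nothing blocks QR of the lower DP to a position above the higher one, so inverse scope is available.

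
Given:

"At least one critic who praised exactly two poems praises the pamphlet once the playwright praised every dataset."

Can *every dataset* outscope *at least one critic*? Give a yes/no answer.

No

*every dataset* sits inside the adjunct clause *once the playwright praised every dataset*.
Adjunct clauses are scope islands: a quantifier inside an adjunct cannot raise into the matrix clause.
So the wide-scope reading for *every dataset* is blocked.
(Only the surface reading survives: one fixed critic with respect to all the relevant datasets.)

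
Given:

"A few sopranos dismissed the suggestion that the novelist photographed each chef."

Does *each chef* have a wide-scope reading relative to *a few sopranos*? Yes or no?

No

Structurally, *each chef* is inside the complex NP *the suggestion that the novelist photographed each chef*.
The Complex NP Constraint bars QR out of the complement clause of a noun.
*each chef* is confined to the island and cannot take scope over *a few sopranos*.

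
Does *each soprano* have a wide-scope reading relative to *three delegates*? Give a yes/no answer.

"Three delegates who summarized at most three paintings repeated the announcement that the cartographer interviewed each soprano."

The target quantifier *each soprano* is part of the complex NP *the announcement that the cartographer interviewed each soprano*.
A that-clause complement to a noun is an island; QR cannot cross the NP boundary.
So *each soprano* cannot raise high enough to outscope *three delegates*; only the surface ordering *three delegates* > *each soprano* is available.

No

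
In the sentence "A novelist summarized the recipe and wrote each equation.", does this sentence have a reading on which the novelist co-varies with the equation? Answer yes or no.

The paraphrase describes the scope ordering *each equation* > *a novelist*.
The DP *each equation* is contained in one conjunct of the coordinate structure (*wrote each equation*).
Coordinate structures are islands for non-across-the-board movement, QR included.
The inverse ordering *each equation* > *a novelist* is therefore underivable.

No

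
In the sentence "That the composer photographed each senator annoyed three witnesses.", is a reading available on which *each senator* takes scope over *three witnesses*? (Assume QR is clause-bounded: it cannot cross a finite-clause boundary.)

No

*each senator* occurs within the sentential subject *that the composer photographed each senator*.
Clausal subjects are scope islands; QR from inside the subject into the matrix is barred.
*each senator* is confined to the island and cannot take scope over *three witnesses*.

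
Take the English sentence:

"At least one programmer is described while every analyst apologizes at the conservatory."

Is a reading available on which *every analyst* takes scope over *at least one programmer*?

No

The target quantifier *every analyst* is part of the adjunct clause *while every analyst apologizes at the conservatory*.
Scope out of an adjunct clause is unavailable: QR respects the adjunct-island constraint.
So *every analyst* cannot raise to a position above *at least one programmer*.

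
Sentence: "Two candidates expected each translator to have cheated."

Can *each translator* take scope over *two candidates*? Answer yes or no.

This is an ECM construction: *each translator* is the infinitival subject, Case-marked by the matrix verb, and the infinitive is transparent for QR.
QR within a single clause is free, so the lower quantifier may take scope over the higher one.

Yes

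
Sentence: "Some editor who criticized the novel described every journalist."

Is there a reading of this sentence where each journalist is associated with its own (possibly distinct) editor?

Yes

That reading corresponds to *every journalist* > *some editor*.
*every journalist* is a matrix argument; only *some editor* is modified by the relative clause *who criticized the novel*, so the RC island is irrelevant to the target quantifier.
Nothing blocks QR of the lower DP to a position above the higher one, so inverse scope is available.
Both orderings are possible: *some editor* > *every journalist* and *every journalist* > *some editor*.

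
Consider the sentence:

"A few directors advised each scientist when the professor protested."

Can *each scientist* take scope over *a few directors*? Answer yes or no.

Yes

The adjunct clause does not contain *each scientist*, which is the matrix object.
Nothing blocks QR of the lower DP to a position above the higher one, so inverse scope is available.
Both orderings are possible: *a few directors* > *each scientist* and *each scientist* > *a few directors*.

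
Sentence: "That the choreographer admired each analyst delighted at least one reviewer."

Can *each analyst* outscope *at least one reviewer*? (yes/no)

No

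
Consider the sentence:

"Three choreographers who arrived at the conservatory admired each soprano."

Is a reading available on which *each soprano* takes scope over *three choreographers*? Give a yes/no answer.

The RC *who arrived at the conservatory* is an island, but *each soprano* is not inside it — it is the matrix object, a clausemate of *three choreographers*.
With no island boundary between them, the object can take inverse scope over the subject via ordinary QR within the clause.

Yes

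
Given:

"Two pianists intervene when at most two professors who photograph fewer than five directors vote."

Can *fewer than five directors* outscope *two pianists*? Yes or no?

*fewer than five directors* is embedded in the relative clause *who photograph fewer than five directors*, which is itself inside the adjunct *when at most two professors who photograph fewer than five directors vote*.
Nested islands: the RC island is itself inside an adjunct island, so wide scope is doubly excluded.
There is no licit LF on which *fewer than five directors* c-commands *two pianists*.

No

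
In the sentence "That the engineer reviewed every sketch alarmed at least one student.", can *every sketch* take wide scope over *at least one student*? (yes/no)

*every sketch* occurs within the sentential subject *that the engineer reviewed every sketch*.
Subjects — clausal subjects included — are islands for extraction, and QR is no exception.
*every sketch* is confined to the island and cannot take scope over *at least one student*.

No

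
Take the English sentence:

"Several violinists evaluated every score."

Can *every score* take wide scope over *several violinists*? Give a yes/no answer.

Yes

*every score* and *several violinists* are in the same minimal clause.
Clause-internal QR can adjoin the lower DP above the subject, yielding the inverse reading.
Both orderings are possible: *several violinists* > *every score* and *every score* > *several violinists*.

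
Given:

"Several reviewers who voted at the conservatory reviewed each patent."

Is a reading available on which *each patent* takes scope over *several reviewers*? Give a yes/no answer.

Yes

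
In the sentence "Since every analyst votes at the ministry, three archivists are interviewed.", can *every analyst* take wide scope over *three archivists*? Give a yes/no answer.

No

The DP *every analyst* is contained in the adjunct clause *since every analyst votes at the ministry*.
The adjunct-island constraint bars QR out of an adverbial clause.
*every analyst* is confined to the island and cannot take scope over *three archivists*.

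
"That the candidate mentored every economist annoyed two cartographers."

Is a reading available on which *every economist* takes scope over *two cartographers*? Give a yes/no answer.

No

*every economist* is embedded in the sentential subject *that the candidate mentored every economist*.
The subject-island constraint blocks QR out of a clausal subject.
So the wide-scope reading for *every economist* is blocked.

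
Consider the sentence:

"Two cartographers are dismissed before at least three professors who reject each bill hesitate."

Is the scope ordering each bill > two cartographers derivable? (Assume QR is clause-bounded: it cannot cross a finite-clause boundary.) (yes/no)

The target quantifier *each bill* is part of the relative clause *who reject each bill*, which is itself inside the adjunct *before at least three professors who reject each bill hesitate*.
The quantifier would have to escape first the RC and then the adjunct — two independent island violations.
*each bill* is confined to the island and cannot take scope over *two cartographers*.

No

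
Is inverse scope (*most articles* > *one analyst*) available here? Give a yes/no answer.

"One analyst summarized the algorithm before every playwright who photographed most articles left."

No

*most articles* sits inside the relative clause *who photographed most articles*, which is itself inside the adjunct *before every playwright who photographed most articles left*.
Even if one barrier were somehow void, the other would still block QR.
So the wide-scope reading for *most articles* is blocked.
(Only the surface reading survives: one fixed analyst with respect to all the relevant articles.)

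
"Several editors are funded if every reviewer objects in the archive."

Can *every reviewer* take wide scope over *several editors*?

No

*every reviewer* is embedded in the adjunct clause *if every reviewer objects in the archive*.
Adjunct clauses are scope islands: a quantifier inside an adjunct cannot raise into the matrix clause.
So *every reviewer* cannot raise to a position above *several editors*.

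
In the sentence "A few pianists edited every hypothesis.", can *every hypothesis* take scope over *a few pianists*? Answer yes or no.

Both DPs are arguments of the same predicate; there is no clause or island boundary between them.
With no island boundary between them, the object can take inverse scope over the subject via ordinary QR within the clause.
Both orderings are possible: *a few pianists* > *every hypothesis* and *every hypothesis* > *a few pianists*.

Yes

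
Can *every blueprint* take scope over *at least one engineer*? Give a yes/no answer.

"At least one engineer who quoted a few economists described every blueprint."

Yes

*every blueprint* sits in the matrix clause, not in the relative clause on *at least one engineer*.
QR within a single clause is free, so the lower quantifier may take scope over the higher one.
So *every blueprint* > *at least one engineer* is among the available readings.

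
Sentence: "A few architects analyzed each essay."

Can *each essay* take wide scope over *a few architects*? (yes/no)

Yes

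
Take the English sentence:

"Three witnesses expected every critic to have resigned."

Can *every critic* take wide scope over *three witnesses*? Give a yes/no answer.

*every critic* is the subject of an ECM infinitive — the infinitival complement of an ECM verb is not a scope island, so *every critic* can raise into the matrix clause.
QR within a single clause is free, so the lower quantifier may take scope over the higher one.

Yes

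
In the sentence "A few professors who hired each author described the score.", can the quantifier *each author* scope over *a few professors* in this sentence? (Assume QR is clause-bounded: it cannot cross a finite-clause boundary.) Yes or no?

No

The target quantifier *each author* is part of the relative clause *who hired each author*.
Quantifiers inside a relative clause are trapped there; the RC boundary blocks QR.
*each author* is confined to the island and cannot take scope over *a few professors*.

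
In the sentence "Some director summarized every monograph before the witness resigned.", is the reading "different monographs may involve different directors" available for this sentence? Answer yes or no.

Yes

That reading corresponds to *every monograph* > *some director*.
Neither queried DP is inside the adjunct, so the adjunct-island constraint does not apply.
With no island boundary between them, the object can take inverse scope over the subject via ordinary QR within the clause.
Both orderings are possible: *some director* > *every monograph* and *every monograph* > *some director*.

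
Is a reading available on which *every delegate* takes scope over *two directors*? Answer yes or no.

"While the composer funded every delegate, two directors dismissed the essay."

Structurally, *every delegate* is inside the adjunct clause *while the composer funded every delegate*.
Adjuncts are opaque for quantifier raising; a quantifier in an adjunct stays inside it.
There is no licit LF on which *every delegate* c-commands *two directors*.

No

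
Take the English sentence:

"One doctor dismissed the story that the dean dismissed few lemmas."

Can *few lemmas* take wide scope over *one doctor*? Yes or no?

*few lemmas* occurs within the complex NP *the story that the dean dismissed few lemmas*.
The Complex NP Constraint bars QR out of the complement clause of a noun.
There is no licit LF on which *few lemmas* c-commands *one doctor*.

No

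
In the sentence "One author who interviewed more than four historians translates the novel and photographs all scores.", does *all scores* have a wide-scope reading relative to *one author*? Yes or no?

No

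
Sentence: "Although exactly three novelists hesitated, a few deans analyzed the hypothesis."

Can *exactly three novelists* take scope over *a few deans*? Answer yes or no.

No

The target quantifier *exactly three novelists* is part of the adjunct clause *although exactly three novelists hesitated*.
Adverbial clauses are not L-marked, so they are barriers for QR — the quantifier cannot escape the adjunct.
*exactly three novelists* is confined to the island and cannot take scope over *a few deans*.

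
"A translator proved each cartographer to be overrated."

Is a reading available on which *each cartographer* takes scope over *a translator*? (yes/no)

Yes

*each cartographer* is an ECM subject; ECM complements are not islands, and the embedded quantifier may take matrix scope.
Clause-internal QR can adjoin the lower DP above the subject, yielding the inverse reading.
Both orderings are possible: *a translator* > *each cartographer* and *each cartographer* > *a translator*.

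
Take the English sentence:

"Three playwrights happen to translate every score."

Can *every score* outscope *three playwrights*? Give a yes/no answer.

Yes

*every score* is the object of the infinitival complement of a raising predicate; raising infinitives are transparent for QR, so the two DPs are in effect clausemates.
Ordinary QR to a clause-peripheral position gives the wide-scope LF for the lower DP.
Both orderings are possible: *three playwrights* > *every score* and *every score* > *three playwrights*.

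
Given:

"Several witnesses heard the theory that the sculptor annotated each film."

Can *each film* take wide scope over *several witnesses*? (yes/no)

*each film* sits inside the complex NP *the theory that the sculptor annotated each film*.
Noun-complement clauses are scope islands (the Complex NP Constraint): a quantifier inside one cannot scope into the matrix.
*each film* is confined to the island and cannot take scope over *several witnesses*.

No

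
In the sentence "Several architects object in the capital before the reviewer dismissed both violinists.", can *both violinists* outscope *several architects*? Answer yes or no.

The target quantifier *both violinists* is part of the adjunct clause *before the reviewer dismissed both violinists*.
Scope out of an adjunct clause is unavailable: QR respects the adjunct-island constraint.
There is no licit LF on which *both violinists* c-commands *several architects*.

No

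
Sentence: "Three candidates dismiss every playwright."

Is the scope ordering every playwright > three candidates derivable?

Yes

Both DPs are arguments of the same predicate; there is no clause or island boundary between them.
Since no island is crossed, the inverse ordering is licensed alongside surface scope.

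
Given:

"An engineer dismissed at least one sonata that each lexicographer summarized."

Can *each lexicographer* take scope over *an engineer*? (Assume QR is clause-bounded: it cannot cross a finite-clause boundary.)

No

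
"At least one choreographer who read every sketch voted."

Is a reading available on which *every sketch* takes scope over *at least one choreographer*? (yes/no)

*every sketch* sits inside the relative clause *who read every sketch*.
Relative clauses are scope islands: a quantifier cannot QR out of a relative clause to take scope in the matrix clause.
The inverse ordering *every sketch* > *at least one choreographer* is therefore underivable.
(Only the surface reading survives: one fixed choreographer with respect to all the relevant sketches.)

No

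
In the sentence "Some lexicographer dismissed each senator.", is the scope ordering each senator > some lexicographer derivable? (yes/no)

Yes

*each senator* is the matrix object and *some lexicographer* the matrix subject; the two are clausemates.
Clause-internal QR can adjoin the lower DP above the subject, yielding the inverse reading.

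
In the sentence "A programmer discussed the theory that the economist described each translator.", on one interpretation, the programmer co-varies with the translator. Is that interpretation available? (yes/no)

The paraphrase describes the scope ordering *each translator* > *a programmer*.
The DP *each translator* is contained in the complex NP *the theory that the economist described each translator*.
A that-clause complement to a noun is an island; QR cannot cross the NP boundary.
*each translator* is confined to the island and cannot take scope over *a programmer*.

No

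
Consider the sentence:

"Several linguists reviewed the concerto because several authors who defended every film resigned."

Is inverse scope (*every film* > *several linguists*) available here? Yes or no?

*every film* is embedded in the relative clause *who defended every film*, which is itself inside the adjunct *because several authors who defended every film resigned*.
Nested islands: the RC island is itself inside an adjunct island, so wide scope is doubly excluded.
*every film* > *several linguists* would require crossing that boundary, which is illicit.

No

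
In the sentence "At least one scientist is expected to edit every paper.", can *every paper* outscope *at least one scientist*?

Yes

Infinitival complements of raising predicates do not block QR; *every paper* and *at least one scientist* are effectively clausemates.
Clause-internal QR can adjoin the lower DP above the subject, yielding the inverse reading.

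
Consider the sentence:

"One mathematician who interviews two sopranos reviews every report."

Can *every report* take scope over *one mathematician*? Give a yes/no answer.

*every report* sits in the matrix clause, not in the relative clause on *one mathematician*.
With no island boundary between them, the object can take inverse scope over the subject via ordinary QR within the clause.
So *every report* > *one mathematician* is among the available readings.

Yes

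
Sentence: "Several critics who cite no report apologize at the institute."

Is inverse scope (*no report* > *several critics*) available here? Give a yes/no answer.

No

The target quantifier *no report* is part of the relative clause *who cite no report*.
A relative clause is a scope island — quantifier raising cannot cross its boundary.
The inverse ordering *no report* > *several critics* is therefore underivable.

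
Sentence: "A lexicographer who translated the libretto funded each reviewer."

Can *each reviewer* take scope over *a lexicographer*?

Yes

*each reviewer* sits in the matrix clause, not in the relative clause on *a lexicographer*.
No island intervenes, so both surface and inverse scope are derivable.
The sentence is scopally ambiguous between *a lexicographer* > *each reviewer* and *each reviewer* > *a lexicographer*.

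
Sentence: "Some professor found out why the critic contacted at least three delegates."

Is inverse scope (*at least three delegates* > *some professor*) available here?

The target quantifier *at least three delegates* is part of the embedded question *why the critic contacted at least three delegates*.
The wh-island constraint blocks QR out of an embedded interrogative.
So the wide-scope reading for *at least three delegates* is blocked.

No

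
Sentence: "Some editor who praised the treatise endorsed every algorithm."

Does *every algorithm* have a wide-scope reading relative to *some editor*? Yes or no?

*every algorithm* is a matrix argument; only *some editor* is modified by the relative clause *who praised the treatise*, so the RC island is irrelevant to the target quantifier.
QR within a single clause is free, so the lower quantifier may take scope over the higher one.
So *every algorithm* > *some editor* is among the available readings.

Yes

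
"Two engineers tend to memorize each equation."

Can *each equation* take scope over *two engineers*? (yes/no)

*each equation* is the object of the infinitival complement of a raising predicate; raising infinitives are transparent for QR, so the two DPs are in effect clausemates.
Nothing blocks QR of the lower DP to a position above the higher one, so inverse scope is available.
The sentence is scopally ambiguous between *two engineers* > *each equation* and *each equation* > *two engineers*.

Yes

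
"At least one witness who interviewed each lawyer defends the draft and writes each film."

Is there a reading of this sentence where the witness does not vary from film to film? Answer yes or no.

Yes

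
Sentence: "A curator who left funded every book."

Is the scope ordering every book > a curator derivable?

The RC *who left* is an island, but *every book* is not inside it — it is the matrix object, a clausemate of *a curator*.
Ordinary QR to a clause-peripheral position gives the wide-scope LF for the lower DP.
So *every book* > *a curator* is among the available readings.

Yes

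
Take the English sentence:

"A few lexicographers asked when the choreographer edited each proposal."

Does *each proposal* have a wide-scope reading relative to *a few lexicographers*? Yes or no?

*each proposal* occurs within the embedded question *when the choreographer edited each proposal*.
Embedded questions are wh-islands: a quantifier inside an indirect question cannot QR into the matrix clause.
The inverse ordering *each proposal* > *a few lexicographers* is therefore underivable.

No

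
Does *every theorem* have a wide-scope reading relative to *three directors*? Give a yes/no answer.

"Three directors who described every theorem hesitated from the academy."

*every theorem* occurs within the relative clause *who described every theorem*.
The relative clause forms an island for QR, so the quantifier is confined to the head noun's restrictor.
So the wide-scope reading for *every theorem* is blocked.

No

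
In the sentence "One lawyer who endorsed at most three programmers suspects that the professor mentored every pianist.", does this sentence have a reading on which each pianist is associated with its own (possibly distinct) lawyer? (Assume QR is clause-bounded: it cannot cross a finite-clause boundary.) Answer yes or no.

The described interpretation is the *every pianist* > *one lawyer* scoping.
*every pianist* is embedded in the finite complement clause *that the professor mentored every pianist*.
QR is clause-bounded, so the finite complement is a scope island for the embedded quantifier.
Hence only narrow scope for *every pianist* (under *one lawyer*) survives.

No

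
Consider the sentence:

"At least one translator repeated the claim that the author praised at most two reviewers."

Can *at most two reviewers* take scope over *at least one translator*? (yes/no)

No

*at most two reviewers* is embedded in the complex NP *the claim that the author praised at most two reviewers*.
Since the clause is the complement of a nominal head, the CNPC blocks scope extraction.
So *at most two reviewers* cannot raise high enough to outscope *at least one translator*; only the surface ordering *at least one translator* > *at most two reviewers* is available.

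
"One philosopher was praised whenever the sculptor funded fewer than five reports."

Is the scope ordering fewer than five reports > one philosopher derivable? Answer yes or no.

No

*fewer than five reports* sits inside the adjunct clause *whenever the sculptor funded fewer than five reports*.
Adjunct clauses are scope islands: a quantifier inside an adjunct cannot raise into the matrix clause.
So *fewer than five reports* cannot raise to a position above *one philosopher*.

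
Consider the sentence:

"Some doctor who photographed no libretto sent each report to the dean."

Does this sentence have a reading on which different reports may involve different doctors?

Yes

This is the *each report* > *some doctor* reading.
The RC *who photographed no libretto* is an island, but *each report* is not inside it — it is the matrix object, a clausemate of *some doctor*.
Ordinary QR to a clause-peripheral position gives the wide-scope LF for the lower DP.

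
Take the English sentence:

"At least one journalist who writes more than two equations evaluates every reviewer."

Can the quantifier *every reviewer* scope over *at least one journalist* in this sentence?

Although the sentence contains a relative clause (*who writes more than two equations*), *every reviewer* is outside it, in the matrix VP.
Nothing blocks QR of the lower DP to a position above the higher one, so inverse scope is available.

Yes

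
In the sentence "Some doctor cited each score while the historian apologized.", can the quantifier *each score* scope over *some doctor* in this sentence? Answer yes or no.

The adjunct clause does not contain *each score*, which is the matrix object.
No island intervenes, so both surface and inverse scope are derivable.
So *each score* > *some doctor* is among the available readings.

Yes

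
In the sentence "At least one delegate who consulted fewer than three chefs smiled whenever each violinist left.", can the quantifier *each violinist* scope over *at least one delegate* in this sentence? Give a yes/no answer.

The DP *each violinist* is contained in the adjunct clause *whenever each violinist left*.
Adjunct clauses are scope islands: a quantifier inside an adjunct cannot raise into the matrix clause.
Hence only narrow scope for *each violinist* (under *at least one delegate*) survives.

No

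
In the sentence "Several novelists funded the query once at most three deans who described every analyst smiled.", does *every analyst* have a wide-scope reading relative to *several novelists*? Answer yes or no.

No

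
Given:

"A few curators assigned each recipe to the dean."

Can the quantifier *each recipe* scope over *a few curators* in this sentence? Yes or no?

*each recipe* and *a few curators* are in the same minimal clause.
No island intervenes, so both surface and inverse scope are derivable.
The sentence is scopally ambiguous between *a few curators* > *each recipe* and *each recipe* > *a few curators*.

Yes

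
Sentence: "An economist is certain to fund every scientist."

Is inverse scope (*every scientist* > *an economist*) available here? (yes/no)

Yes

Raising constructions are monoclausal for scope purposes; *every scientist* is not separated from *an economist* by any island.
Since no island is crossed, the inverse ordering is licensed alongside surface scope.
So *every scientist* > *an economist* is among the available readings.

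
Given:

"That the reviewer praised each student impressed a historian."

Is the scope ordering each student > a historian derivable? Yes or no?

No

Structurally, *each student* is inside the sentential subject *that the reviewer praised each student*.
The subject-island constraint blocks QR out of a clausal subject.
The ordering *each student* > *a historian* is therefore underivable.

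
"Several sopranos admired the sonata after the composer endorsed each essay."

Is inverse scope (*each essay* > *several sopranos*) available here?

*each essay* is embedded in the adjunct clause *after the composer endorsed each essay*.
Adjunct clauses are scope islands: a quantifier inside an adjunct cannot raise into the matrix clause.
There is no licit LF on which *each essay* c-commands *several sopranos*.

No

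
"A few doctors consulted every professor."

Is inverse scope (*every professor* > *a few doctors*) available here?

*every professor* and *a few doctors* are in the same minimal clause.
With no island boundary between them, the object can take inverse scope over the subject via ordinary QR within the clause.
The sentence is scopally ambiguous between *a few doctors* > *every professor* and *every professor* > *a few doctors*.

Yes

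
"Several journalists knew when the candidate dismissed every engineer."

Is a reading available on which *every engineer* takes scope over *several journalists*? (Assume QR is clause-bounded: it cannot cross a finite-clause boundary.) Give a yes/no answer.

No

The target quantifier *every engineer* is part of the embedded question *when the candidate dismissed every engineer*.
An indirect question is a wh-island; the filled [Spec,CP] blocks QR across the CP edge.
There is no licit LF on which *every engineer* c-commands *several journalists*.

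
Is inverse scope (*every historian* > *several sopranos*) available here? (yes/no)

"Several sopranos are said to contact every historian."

Yes

*every historian* is the object of the infinitival complement of a raising predicate; raising infinitives are transparent for QR, so the two DPs are in effect clausemates.
Nothing blocks QR of the lower DP to a position above the higher one, so inverse scope is available.
The sentence is scopally ambiguous between *several sopranos* > *every historian* and *every historian* > *several sopranos*.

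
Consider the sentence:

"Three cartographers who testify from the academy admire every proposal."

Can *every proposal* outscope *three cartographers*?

Yes

Although the sentence contains a relative clause (*who testify from the academy*), *every proposal* is outside it, in the matrix VP.
Ordinary QR to a clause-peripheral position gives the wide-scope LF for the lower DP.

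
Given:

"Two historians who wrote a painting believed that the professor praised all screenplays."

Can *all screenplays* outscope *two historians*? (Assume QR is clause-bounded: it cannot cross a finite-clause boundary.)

No

The DP *all screenplays* is contained in the finite complement clause *that the professor praised all screenplays*.
QR is clause-bounded, so the finite complement is a scope island for the embedded quantifier.
So *all screenplays* cannot raise to a position above *two historians*.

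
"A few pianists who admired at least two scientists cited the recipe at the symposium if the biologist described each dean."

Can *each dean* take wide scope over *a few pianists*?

Structurally, *each dean* is inside the adjunct clause *if the biologist described each dean*.
The adjunct-island constraint bars QR out of an adverbial clause.
So the wide-scope reading for *each dean* is blocked.

No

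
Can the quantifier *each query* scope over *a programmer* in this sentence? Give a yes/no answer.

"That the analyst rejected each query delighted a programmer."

No

The DP *each query* is contained in the sentential subject *that the analyst rejected each query*.
The subject-island constraint blocks QR out of a clausal subject.
The ordering *each query* > *a programmer* is therefore underivable.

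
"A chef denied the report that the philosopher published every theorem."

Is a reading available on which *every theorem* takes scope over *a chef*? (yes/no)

No

*every theorem* sits inside the complex NP *the report that the philosopher published every theorem*.
Noun-complement clauses are scope islands (the Complex NP Constraint): a quantifier inside one cannot scope into the matrix.
Hence only narrow scope for *every theorem* (under *a chef*) survives.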